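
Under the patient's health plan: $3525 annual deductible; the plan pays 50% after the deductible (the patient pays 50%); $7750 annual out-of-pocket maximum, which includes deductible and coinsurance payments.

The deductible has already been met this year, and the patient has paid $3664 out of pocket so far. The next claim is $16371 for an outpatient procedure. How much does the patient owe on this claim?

$4086

With the deductible met, the entire $16371 is subject to coinsurance.
Coinsurance: $16371 × 50% = $8185.50.
Year-to-date out-of-pocket would reach $3664 + $8185.50 = $11849.50, above the $7750 maximum, so the patient pays only $7750 − $3664 = $4086.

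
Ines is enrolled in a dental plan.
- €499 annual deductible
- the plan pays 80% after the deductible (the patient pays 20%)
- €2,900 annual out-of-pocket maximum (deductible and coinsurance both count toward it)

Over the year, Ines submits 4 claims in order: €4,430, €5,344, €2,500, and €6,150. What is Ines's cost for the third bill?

€500

Bill 1, €4,430: €499 finishes the deductible; €3,931 goes to coinsurance; 20% of €3,931 = €786.20. Patient owes €1,285.20 (running OOP €1,285.20).
Bill 2, €5,344: deductible already satisfied, so patient's share is 20% × €5,344 = €1,068.80. Patient owes €1,068.80 (running OOP €2,354).
Bill 3, €2,500: deductible already satisfied, so patient's share is 20% × €2,500 = €500. Patient owes €500 (running OOP €2,854).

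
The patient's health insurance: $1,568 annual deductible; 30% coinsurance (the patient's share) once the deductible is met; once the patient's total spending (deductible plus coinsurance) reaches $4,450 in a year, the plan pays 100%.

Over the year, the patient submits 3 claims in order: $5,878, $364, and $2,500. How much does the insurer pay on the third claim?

Claim 1 — $5,878: $1,568 to deductible, leaving $4,310; coinsurance $4,310 × 30% = $1,293. Cost to patient: $2,861. OOP to date $2,861. Insurer: $5,878 − $2,861 = $3,017.
Claim 2 — $364: deductible already satisfied, so patient's share is 30% × $364 = $109.20. Patient pays $109.20; OOP now $2,970.20. Insurer: $364 − $109.20 = $254.80.
Claim 3 — $2,500: 30% coinsurance on $2,500 = $750. Patient pays $750; OOP now $3,720.20. Insurer: $2,500 − $750 = $1,750.

$1,750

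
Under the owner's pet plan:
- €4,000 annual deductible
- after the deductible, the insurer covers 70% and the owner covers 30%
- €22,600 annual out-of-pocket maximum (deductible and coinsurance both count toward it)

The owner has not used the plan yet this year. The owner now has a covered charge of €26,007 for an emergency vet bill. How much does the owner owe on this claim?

€10,602.10

Nothing has been paid toward the €4,000 deductible, so the first €4,000 of this charge is applied there.
That leaves €26,007 − €4,000 = €22,007 for coinsurance.
Coinsurance: €22,007 × 30% = €6,602.10.
So the owner owes €4,000 + €6,602.10 = €10,602.10 before any cap.
Total out-of-pocket so far would be €0 + €10,602.10 = €10,602.10, below the €22,600 cap — no reduction.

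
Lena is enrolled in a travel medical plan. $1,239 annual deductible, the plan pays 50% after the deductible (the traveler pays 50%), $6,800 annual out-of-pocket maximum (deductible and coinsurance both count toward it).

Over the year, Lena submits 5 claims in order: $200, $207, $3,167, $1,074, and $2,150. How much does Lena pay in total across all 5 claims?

Bill 1, $200: entire amount goes to the deductible. Traveler pays $200; OOP now $200.
Bill 2, $207: fully absorbed by the deductible. Traveler owes $207 (running OOP $407).
Bill 3, $3,167: deductible takes $832, $2,335 remains; 50% of $2,335 = $1,167.50. Traveler owes $1,999.50 (running OOP $2,406.50).
Bill 4, $1,074: 50% coinsurance on $1,074 = $537. Cost to traveler: $537. OOP to date $2,943.50.
Bill 5, $2,150: deductible already satisfied, so traveler's share is 50% × $2,150 = $1,075. Cost to traveler: $1,075. OOP to date $4,018.50.
Total paid by the traveler: $200 + $207 + $1,999.50 + $537 + $1,075 = $4,018.50.

$4,018.50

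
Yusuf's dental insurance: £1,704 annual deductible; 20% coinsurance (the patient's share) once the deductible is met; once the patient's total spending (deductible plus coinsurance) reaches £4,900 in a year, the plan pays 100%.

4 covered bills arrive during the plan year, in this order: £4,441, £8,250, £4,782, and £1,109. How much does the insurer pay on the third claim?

Bill 1, £4,441: deductible takes £1,704, £2,737 remains; coinsurance £2,737 × 20% = £547.40. Patient pays £2,251.40; OOP now £2,251.40. Plan pays £4,441 − £2,251.40 = £2,189.60.
Bill 2, £8,250: deductible already satisfied, so patient's share is 20% × £8,250 = £1,650. Patient owes £1,650 (running OOP £3,901.40). Insurer: £8,250 − £1,650 = £6,600.
Bill 3, £4,782: 20% coinsurance on £4,782 = £956.40. Cost to patient: £956.40. OOP to date £4,857.80. Plan pays £4,782 − £956.40 = £3,825.60.

£3,825.60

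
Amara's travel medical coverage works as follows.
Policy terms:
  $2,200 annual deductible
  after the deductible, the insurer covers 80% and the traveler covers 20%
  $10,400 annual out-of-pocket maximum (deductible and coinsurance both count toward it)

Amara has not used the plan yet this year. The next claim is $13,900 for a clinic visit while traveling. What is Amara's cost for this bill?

$4,540

Nothing has been paid toward the $2,200 deductible, so the first $2,200 of this charge is applied there.
The remaining $11,700 (= $13,900 − $2,200) moves to coinsurance.
Traveler's 20% share of $11,700 is $2,340.
That puts the traveler's cost at $2,200 + $2,340 = $4,540 before any cap.
Cumulative spending $0 + $4,540 = $4,540 stays under the $10,400 maximum.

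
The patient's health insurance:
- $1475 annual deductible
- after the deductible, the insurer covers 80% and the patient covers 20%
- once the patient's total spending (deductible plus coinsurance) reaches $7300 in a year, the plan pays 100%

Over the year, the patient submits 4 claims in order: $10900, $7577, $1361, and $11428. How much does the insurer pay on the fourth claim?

Bill 1, $10900: $1475 to deductible, leaving $9425; 20% of $9425 = $1885. Patient owes $3360 (running OOP $3360). Insurer: $10900 − $3360 = $7540.
Bill 2, $7577: deductible already satisfied, so patient's share is 20% × $7577 = $1515.40. Patient owes $1515.40 (running OOP $4875.40). Plan pays $7577 − $1515.40 = $6061.60.
Bill 3, $1361: deductible already satisfied, so patient's share is 20% × $1361 = $272.20. Patient owes $272.20 (running OOP $5147.60). Plan pays $1361 − $272.20 = $1088.80.
Bill 4, $11428: 20% coinsurance on $11428 = $2285.60. OOP would hit $7433.20 > $7300, so the cap limits the patient to $7300 − $5147.60 = $2152.40. Insurer: $11428 − $2152.40 = $9275.60.

$9275.60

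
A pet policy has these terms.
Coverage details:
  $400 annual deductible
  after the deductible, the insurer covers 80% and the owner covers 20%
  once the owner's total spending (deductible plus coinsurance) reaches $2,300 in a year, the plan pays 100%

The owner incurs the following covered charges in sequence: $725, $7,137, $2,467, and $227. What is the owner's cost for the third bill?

$407.60

Claim 1 ($725): $400 finishes the deductible; $325 goes to coinsurance; coinsurance $325 × 20% = $65. Owner owes $465 (running OOP $465).
Claim 2 ($7,137): 20% coinsurance on $7,137 = $1,427.40. Owner pays $1,427.40; OOP now $1,892.40.
Claim 3 ($2,467): deductible already satisfied, so owner's share is 20% × $2,467 = $493.40. Adding that to $1,892.40 gives $2,385.80, past the $2,300 cap; owner pays only $2,300 − $1,892.40 = $407.60.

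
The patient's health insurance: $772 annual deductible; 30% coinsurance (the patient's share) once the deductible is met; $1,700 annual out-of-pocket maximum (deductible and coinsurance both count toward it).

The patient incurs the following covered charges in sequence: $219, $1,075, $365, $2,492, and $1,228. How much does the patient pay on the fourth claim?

$661.90

Claim 1 ($219): entire amount goes to the deductible. Patient owes $219 (running OOP $219).
Claim 2 ($1,075): deductible takes $553, $522 remains; 30% of $522 = $156.60. Patient owes $709.60 (running OOP $928.60).
Claim 3 ($365): 30% coinsurance on $365 = $109.50. Patient pays $109.50; OOP now $1,038.10.
Claim 4 ($2,492): 30% coinsurance on $2,492 = $747.60. OOP would hit $1,785.70 > $1,700, so the cap limits the patient to $1,700 − $1,038.10 = $661.90.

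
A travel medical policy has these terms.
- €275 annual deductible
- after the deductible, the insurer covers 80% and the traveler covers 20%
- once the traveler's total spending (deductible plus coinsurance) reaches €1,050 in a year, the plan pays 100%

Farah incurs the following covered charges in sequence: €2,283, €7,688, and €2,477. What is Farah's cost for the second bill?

Bill 1, €2,283: deductible takes €275, €2,008 remains; traveler's 20% is €401.60. Traveler owes €676.60 (running OOP €676.60).
Bill 2, €7,688: deductible met; 20% of €7,688 = €1,537.60. Adding that to €676.60 gives €2,214.20, past the €1,050 cap; traveler pays only €1,050 − €676.60 = €373.40.

€373.40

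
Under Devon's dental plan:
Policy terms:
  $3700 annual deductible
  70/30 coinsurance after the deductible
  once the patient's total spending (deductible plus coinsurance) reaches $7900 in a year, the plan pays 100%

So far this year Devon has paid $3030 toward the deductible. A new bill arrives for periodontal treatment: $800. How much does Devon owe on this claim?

Deductible still to meet: $3700 − $3030 = $670.
After the $670 deductible portion, $800 − $670 = $130 is subject to coinsurance.
Coinsurance: $130 × 30% = $39.
So the patient owes $670 + $39 = $709 before any cap.
Cumulative spending $3030 + $709 = $3739 stays under the $7900 maximum.

$709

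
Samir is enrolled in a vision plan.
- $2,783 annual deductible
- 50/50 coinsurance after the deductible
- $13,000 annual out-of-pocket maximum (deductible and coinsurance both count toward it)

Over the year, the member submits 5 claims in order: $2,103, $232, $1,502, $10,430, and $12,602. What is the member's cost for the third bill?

$975

Bill 1, $2,103: fully absorbed by the deductible. Member owes $2,103 (running OOP $2,103).
Bill 2, $232: fully absorbed by the deductible. Cost to member: $232. OOP to date $2,335.
Bill 3, $1,502: deductible takes $448, $1,054 remains; member's 50% is $527. Member pays $975; OOP now $3,310.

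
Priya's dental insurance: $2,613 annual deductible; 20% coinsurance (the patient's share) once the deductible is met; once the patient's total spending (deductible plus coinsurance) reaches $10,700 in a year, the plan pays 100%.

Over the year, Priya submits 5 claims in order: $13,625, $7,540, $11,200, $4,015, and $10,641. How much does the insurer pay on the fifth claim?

$9,307.40

#1 ($13,625): $2,613 to deductible, leaving $11,012; 20% of $11,012 = $2,202.40. Cost to patient: $4,815.40. OOP to date $4,815.40. Plan pays $13,625 − $4,815.40 = $8,809.60.
#2 ($7,540): 20% coinsurance on $7,540 = $1,508. Patient owes $1,508 (running OOP $6,323.40). Plan pays $7,540 − $1,508 = $6,032.
#3 ($11,200): deductible met; 20% of $11,200 = $2,240. Patient pays $2,240; OOP now $8,563.40. Insurer: $11,200 − $2,240 = $8,960.
#4 ($4,015): deductible already satisfied, so patient's share is 20% × $4,015 = $803. Patient pays $803; OOP now $9,366.40. Plan pays $4,015 − $803 = $3,212.
#5 ($10,641): 20% coinsurance on $10,641 = $2,128.20. That would push OOP to $11,494.60, over the $10,700 cap, so patient pays $10,700 − $9,366.40 = $1,333.60. Insurer: $10,641 − $1,333.60 = $9,307.40.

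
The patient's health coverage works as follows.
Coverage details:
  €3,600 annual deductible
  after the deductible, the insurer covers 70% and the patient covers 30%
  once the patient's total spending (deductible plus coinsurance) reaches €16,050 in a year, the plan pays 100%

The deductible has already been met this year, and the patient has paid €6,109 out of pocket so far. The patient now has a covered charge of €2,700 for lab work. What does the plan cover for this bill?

€1,890

With the deductible met, the entire €2,700 is subject to coinsurance.
30% of €2,700 = €810 falls to the patient.
Cumulative spending €6,109 + €810 = €6,919 stays under the €16,050 maximum.
The plan picks up €2,700 − €810 = €1,890.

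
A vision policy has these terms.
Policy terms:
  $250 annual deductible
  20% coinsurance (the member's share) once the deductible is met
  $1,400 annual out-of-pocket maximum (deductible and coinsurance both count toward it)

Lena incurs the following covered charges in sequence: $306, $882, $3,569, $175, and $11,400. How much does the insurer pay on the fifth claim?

#1 ($306): $250 to deductible, leaving $56; coinsurance $56 × 20% = $11.20. Member owes $261.20 (running OOP $261.20). Plan pays $306 − $261.20 = $44.80.
#2 ($882): deductible already satisfied, so member's share is 20% × $882 = $176.40. Member owes $176.40 (running OOP $437.60). Insurer: $882 − $176.40 = $705.60.
#3 ($3,569): deductible met; 20% of $3,569 = $713.80. Member owes $713.80 (running OOP $1,151.40). Insurer: $3,569 − $713.80 = $2,855.20.
#4 ($175): deductible already satisfied, so member's share is 20% × $175 = $35. Member pays $35; OOP now $1,186.40. Plan pays $175 − $35 = $140.
#5 ($11,400): deductible already satisfied, so member's share is 20% × $11,400 = $2,280. Adding that to $1,186.40 gives $3,466.40, past the $1,400 cap; member pays only $1,400 − $1,186.40 = $213.60. Insurer: $11,400 − $213.60 = $11,186.40.

$11,186.40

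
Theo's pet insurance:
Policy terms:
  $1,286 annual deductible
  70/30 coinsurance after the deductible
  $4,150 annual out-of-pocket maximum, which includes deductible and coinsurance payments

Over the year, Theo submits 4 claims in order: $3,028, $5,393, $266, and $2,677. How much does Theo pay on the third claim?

#1 ($3,028): $1,286 finishes the deductible; $1,742 goes to coinsurance; 30% of $1,742 = $522.60. Owner pays $1,808.60; OOP now $1,808.60.
#2 ($5,393): 30% coinsurance on $5,393 = $1,617.90. Cost to owner: $1,617.90. OOP to date $3,426.50.
#3 ($266): 30% coinsurance on $266 = $79.80. Cost to owner: $79.80. OOP to date $3,506.30.

$79.80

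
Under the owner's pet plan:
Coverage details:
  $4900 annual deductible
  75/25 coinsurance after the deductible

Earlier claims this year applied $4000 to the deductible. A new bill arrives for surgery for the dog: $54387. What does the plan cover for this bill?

$40115.25

Remaining deductible: $4900 − $4000 = $900.
The remaining $53487 (= $54387 − $900) moves to coinsurance.
25% of $53487 = $13371.75 falls to the owner.
That puts the owner's cost at $900 + $13371.75 = $14271.75.
Insurer pays the balance: $54387 − $14271.75 = $40115.25.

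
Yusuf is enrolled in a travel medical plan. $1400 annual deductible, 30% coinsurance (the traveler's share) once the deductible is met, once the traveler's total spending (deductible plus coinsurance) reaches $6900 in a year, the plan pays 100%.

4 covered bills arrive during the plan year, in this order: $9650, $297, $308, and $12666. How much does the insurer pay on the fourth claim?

Bill 1, $9650: $1400 finishes the deductible; $8250 goes to coinsurance; coinsurance $8250 × 30% = $2475. Traveler owes $3875 (running OOP $3875). Insurer: $9650 − $3875 = $5775.
Bill 2, $297: 30% coinsurance on $297 = $89.10. Cost to traveler: $89.10. OOP to date $3964.10. Insurer: $297 − $89.10 = $207.90.
Bill 3, $308: deductible already satisfied, so traveler's share is 30% × $308 = $92.40. Traveler pays $92.40; OOP now $4056.50. Plan pays $308 − $92.40 = $215.60.
Bill 4, $12666: deductible met; 30% of $12666 = $3799.80. OOP would hit $7856.30 > $6900, so the cap limits the traveler to $6900 − $4056.50 = $2843.50. Plan pays $12666 − $2843.50 = $9822.50.

$9822.50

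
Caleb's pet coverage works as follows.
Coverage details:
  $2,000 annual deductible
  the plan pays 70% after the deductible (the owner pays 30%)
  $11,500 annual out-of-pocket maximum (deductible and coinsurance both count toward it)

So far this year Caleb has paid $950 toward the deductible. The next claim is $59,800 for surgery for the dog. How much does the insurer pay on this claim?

$49,250

Remaining deductible: $2,000 − $950 = $1,050.
That leaves $59,800 − $1,050 = $58,750 for coinsurance.
Coinsurance: $58,750 × 30% = $17,625.
That puts the owner's cost at $1,050 + $17,625 = $18,675 before any cap.
Adding $18,675 to the $950 already spent would give $19,625, which exceeds the $11,500 cap; the owner pays just $11,500 − $950 = $10,550.
Insurer pays the balance: $59,800 − $10,550 = $49,250.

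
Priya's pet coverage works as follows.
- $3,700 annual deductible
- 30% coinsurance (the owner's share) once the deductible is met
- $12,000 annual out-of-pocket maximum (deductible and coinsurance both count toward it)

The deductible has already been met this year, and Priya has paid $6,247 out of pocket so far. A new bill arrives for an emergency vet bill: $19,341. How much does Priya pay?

$5,753

The deductible is already satisfied, so the full bill goes to coinsurance.
Owner's 30% share of $19,341 is $5,802.30.
Year-to-date out-of-pocket would reach $6,247 + $5,802.30 = $12,049.30, above the $12,000 maximum, so the owner pays only $12,000 − $6,247 = $5,753.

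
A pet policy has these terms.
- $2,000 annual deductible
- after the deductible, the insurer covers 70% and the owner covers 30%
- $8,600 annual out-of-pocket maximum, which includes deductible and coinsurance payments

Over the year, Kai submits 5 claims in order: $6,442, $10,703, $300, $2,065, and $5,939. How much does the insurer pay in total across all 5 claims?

$16,849

Bill 1, $6,442: deductible takes $2,000, $4,442 remains; owner's 30% is $1,332.60. Owner owes $3,332.60 (running OOP $3,332.60). Plan pays $6,442 − $3,332.60 = $3,109.40.
Bill 2, $10,703: deductible met; 30% of $10,703 = $3,210.90. Cost to owner: $3,210.90. OOP to date $6,543.50. Plan pays $10,703 − $3,210.90 = $7,492.10.
Bill 3, $300: deductible met; 30% of $300 = $90. Cost to owner: $90. OOP to date $6,633.50. Insurer: $300 − $90 = $210.
Bill 4, $2,065: 30% coinsurance on $2,065 = $619.50. Owner owes $619.50 (running OOP $7,253). Plan pays $2,065 − $619.50 = $1,445.50.
Bill 5, $5,939: deductible met; 30% of $5,939 = $1,781.70. That would push OOP to $9,034.70, over the $8,600 cap, so owner pays $8,600 − $7,253 = $1,347. Plan pays $5,939 − $1,347 = $4,592.
Insurer total: $3,109.40 + $7,492.10 + $210 + $1,445.50 + $4,592 = $16,849.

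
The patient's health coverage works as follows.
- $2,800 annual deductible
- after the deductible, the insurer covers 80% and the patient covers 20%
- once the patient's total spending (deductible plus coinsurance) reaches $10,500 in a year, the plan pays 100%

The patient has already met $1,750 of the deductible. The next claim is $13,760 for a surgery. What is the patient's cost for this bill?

Remaining deductible: $2,800 − $1,750 = $1,050.
That leaves $13,760 − $1,050 = $12,710 for coinsurance.
Patient's 20% share of $12,710 is $2,542.
Patient responsibility before any cap: $1,050 + $2,542 = $3,592.
Cumulative spending $1,750 + $3,592 = $5,342 stays under the $10,500 maximum.

$3,592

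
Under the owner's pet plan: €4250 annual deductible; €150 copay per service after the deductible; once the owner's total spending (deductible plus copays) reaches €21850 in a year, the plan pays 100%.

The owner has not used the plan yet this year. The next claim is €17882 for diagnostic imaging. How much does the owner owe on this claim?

€4400

Deductible not yet touched, so the first €4250 of the bill goes to the deductible.
After the €4250 deductible portion, €17882 − €4250 = €13632 is subject to the copay.
Copay on this service: €150.
Owner responsibility before any cap: €4250 + €150 = €4400.
Year-to-date out-of-pocket becomes €0 + €4400 = €4400, still under the €21850 maximum, so no cap applies.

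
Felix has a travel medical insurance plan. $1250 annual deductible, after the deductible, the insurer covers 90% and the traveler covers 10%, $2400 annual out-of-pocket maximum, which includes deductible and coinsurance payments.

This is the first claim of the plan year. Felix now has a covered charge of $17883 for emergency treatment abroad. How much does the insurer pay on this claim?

$15483

Deductible not yet touched, so the first $1250 of the bill goes to the deductible.
After the $1250 deductible portion, $17883 − $1250 = $16633 is subject to coinsurance.
Coinsurance: $16633 × 10% = $1663.30.
So the traveler owes $1250 + $1663.30 = $2913.30 before any cap.
Year-to-date out-of-pocket would reach $0 + $2913.30 = $2913.30, above the $2400 maximum, so the traveler pays only $2400 − $0 = $2400.
The plan picks up $17883 − $2400 = $15483.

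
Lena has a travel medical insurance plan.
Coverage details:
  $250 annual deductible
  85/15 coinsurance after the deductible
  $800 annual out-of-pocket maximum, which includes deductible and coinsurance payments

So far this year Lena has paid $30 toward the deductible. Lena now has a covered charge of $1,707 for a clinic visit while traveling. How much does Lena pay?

$443.05

Deductible still to meet: $250 − $30 = $220.
After the $220 deductible portion, $1,707 − $220 = $1,487 is subject to coinsurance.
15% of $1,487 = $223.05 falls to the traveler.
That puts the traveler's cost at $220 + $223.05 = $443.05 before any cap.
Cumulative spending $30 + $443.05 = $473.05 stays under the $800 maximum.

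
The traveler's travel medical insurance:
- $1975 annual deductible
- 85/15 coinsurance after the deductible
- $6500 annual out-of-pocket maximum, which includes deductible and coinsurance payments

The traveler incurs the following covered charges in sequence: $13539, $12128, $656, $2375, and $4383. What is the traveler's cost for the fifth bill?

$516.55

Bill 1, $13539: $1975 finishes the deductible; $11564 goes to coinsurance; traveler's 15% is $1734.60. Traveler pays $3709.60; OOP now $3709.60.
Bill 2, $12128: deductible already satisfied, so traveler's share is 15% × $12128 = $1819.20. Cost to traveler: $1819.20. OOP to date $5528.80.
Bill 3, $656: 15% coinsurance on $656 = $98.40. Traveler pays $98.40; OOP now $5627.20.
Bill 4, $2375: deductible met; 15% of $2375 = $356.25. Traveler owes $356.25 (running OOP $5983.45).
Bill 5, $4383: deductible met; 15% of $4383 = $657.45. That would push OOP to $6640.90, over the $6500 cap, so traveler pays $6500 − $5983.45 = $516.55.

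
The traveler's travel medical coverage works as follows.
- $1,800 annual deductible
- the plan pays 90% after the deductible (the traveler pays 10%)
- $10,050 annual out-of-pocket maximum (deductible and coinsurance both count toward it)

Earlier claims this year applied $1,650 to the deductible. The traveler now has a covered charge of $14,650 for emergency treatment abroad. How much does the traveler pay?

$1,600

Deductible still to meet: $1,800 − $1,650 = $150.
That leaves $14,650 − $150 = $14,500 for coinsurance.
10% of $14,500 = $1,450 falls to the traveler.
So the traveler owes $150 + $1,450 = $1,600 before any cap.
Total out-of-pocket so far would be $1,650 + $1,600 = $3,250, below the $10,050 cap — no reduction.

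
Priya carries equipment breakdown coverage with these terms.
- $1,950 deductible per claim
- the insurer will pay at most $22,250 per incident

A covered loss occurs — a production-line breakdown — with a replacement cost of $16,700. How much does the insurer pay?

$14,750

Less the $1,950 deductible: $16,700 − $1,950 = $14,750.
$14,750 ≤ $22,250, so the limit doesn't bind; insurer pays $14,750.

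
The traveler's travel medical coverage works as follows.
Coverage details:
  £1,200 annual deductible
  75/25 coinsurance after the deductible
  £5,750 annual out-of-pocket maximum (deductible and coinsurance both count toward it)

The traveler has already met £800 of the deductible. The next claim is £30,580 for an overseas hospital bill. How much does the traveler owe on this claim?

£4,950

£800 of the £1,200 deductible is already met, leaving £400.
The remaining £30,180 (= £30,580 − £400) moves to coinsurance.
Traveler's 25% share of £30,180 is £7,545.
That puts the traveler's cost at £400 + £7,545 = £7,945 before any cap.
Adding £7,945 to the £800 already spent would give £8,745, which exceeds the £5,750 cap; the traveler pays just £5,750 − £800 = £4,950.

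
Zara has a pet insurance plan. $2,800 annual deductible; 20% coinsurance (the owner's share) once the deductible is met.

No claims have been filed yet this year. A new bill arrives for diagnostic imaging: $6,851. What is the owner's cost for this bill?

$3,610.20

Nothing has been paid toward the $2,800 deductible, so the first $2,800 of this charge is applied there.
The remaining $4,051 (= $6,851 − $2,800) moves to coinsurance.
Coinsurance: $4,051 × 20% = $810.20.
So the owner owes $2,800 + $810.20 = $3,610.20.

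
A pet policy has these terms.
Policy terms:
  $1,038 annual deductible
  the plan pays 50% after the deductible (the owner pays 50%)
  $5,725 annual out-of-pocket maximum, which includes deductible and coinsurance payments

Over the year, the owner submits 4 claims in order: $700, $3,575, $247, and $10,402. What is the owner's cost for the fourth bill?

Claim 1 ($700): fully absorbed by the deductible. Owner pays $700; OOP now $700.
Claim 2 ($3,575): deductible takes $338, $3,237 remains; coinsurance $3,237 × 50% = $1,618.50. Owner pays $1,956.50; OOP now $2,656.50.
Claim 3 ($247): 50% coinsurance on $247 = $123.50. Cost to owner: $123.50. OOP to date $2,780.
Claim 4 ($10,402): deductible met; 50% of $10,402 = $5,201. Adding that to $2,780 gives $7,981, past the $5,725 cap; owner pays only $5,725 − $2,780 = $2,945.

$2,945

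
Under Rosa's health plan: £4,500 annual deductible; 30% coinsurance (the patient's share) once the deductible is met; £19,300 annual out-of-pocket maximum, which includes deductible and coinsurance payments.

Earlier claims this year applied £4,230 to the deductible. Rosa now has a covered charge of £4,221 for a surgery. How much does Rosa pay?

£1,455.30

£4,230 of the £4,500 deductible is already met, leaving £270.
That leaves £4,221 − £270 = £3,951 for coinsurance.
Patient's 30% share of £3,951 is £1,185.30.
That puts the patient's cost at £270 + £1,185.30 = £1,455.30 before any cap.
Year-to-date out-of-pocket becomes £4,230 + £1,455.30 = £5,685.30, still under the £19,300 maximum, so no cap applies.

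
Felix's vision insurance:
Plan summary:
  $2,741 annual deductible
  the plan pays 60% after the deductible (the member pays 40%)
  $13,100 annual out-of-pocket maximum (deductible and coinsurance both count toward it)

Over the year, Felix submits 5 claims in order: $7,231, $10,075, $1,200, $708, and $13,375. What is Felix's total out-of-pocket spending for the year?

Claim 1 ($7,231): $2,741 to deductible, leaving $4,490; member's 40% is $1,796. Member pays $4,537; OOP now $4,537.
Claim 2 ($10,075): 40% coinsurance on $10,075 = $4,030. Cost to member: $4,030. OOP to date $8,567.
Claim 3 ($1,200): deductible already satisfied, so member's share is 40% × $1,200 = $480. Member owes $480 (running OOP $9,047).
Claim 4 ($708): 40% coinsurance on $708 = $283.20. Member pays $283.20; OOP now $9,330.20.
Claim 5 ($13,375): deductible met; 40% of $13,375 = $5,350. OOP would hit $14,680.20 > $13,100, so the cap limits the member to $13,100 − $9,330.20 = $3,769.80.
Summing the member's payments: $4,537 + $4,030 + $480 + $283.20 + $3,769.80 = $13,100.

$13,100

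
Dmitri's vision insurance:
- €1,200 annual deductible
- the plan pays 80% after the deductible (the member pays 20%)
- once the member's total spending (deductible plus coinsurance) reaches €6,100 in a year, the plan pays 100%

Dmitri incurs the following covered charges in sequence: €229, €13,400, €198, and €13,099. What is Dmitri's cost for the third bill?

€39.60

Bill 1, €229: all of it applies to the deductible. Cost to member: €229. OOP to date €229.
Bill 2, €13,400: deductible takes €971, €12,429 remains; coinsurance €12,429 × 20% = €2,485.80. Member pays €3,456.80; OOP now €3,685.80.
Bill 3, €198: deductible met; 20% of €198 = €39.60. Cost to member: €39.60. OOP to date €3,725.40.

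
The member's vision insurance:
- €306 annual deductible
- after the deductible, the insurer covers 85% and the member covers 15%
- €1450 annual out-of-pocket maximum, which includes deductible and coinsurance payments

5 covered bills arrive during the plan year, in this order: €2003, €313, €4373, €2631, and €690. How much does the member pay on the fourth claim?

€186.55

Bill 1, €2003: deductible takes €306, €1697 remains; 15% of €1697 = €254.55. Member pays €560.55; OOP now €560.55.
Bill 2, €313: deductible met; 15% of €313 = €46.95. Cost to member: €46.95. OOP to date €607.50.
Bill 3, €4373: 15% coinsurance on €4373 = €655.95. Member pays €655.95; OOP now €1263.45.
Bill 4, €2631: 15% coinsurance on €2631 = €394.65. That would push OOP to €1658.10, over the €1450 cap, so member pays €1450 − €1263.45 = €186.55.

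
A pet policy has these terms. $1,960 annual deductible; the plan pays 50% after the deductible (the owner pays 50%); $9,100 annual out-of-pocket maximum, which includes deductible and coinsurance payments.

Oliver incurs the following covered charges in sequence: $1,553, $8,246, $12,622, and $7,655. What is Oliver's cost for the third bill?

$3,220.50

#1 ($1,553): all of it applies to the deductible. Cost to owner: $1,553. OOP to date $1,553.
#2 ($8,246): deductible takes $407, $7,839 remains; owner's 50% is $3,919.50. Cost to owner: $4,326.50. OOP to date $5,879.50.
#3 ($12,622): 50% coinsurance on $12,622 = $6,311. That would push OOP to $12,190.50, over the $9,100 cap, so owner pays $9,100 − $5,879.50 = $3,220.50.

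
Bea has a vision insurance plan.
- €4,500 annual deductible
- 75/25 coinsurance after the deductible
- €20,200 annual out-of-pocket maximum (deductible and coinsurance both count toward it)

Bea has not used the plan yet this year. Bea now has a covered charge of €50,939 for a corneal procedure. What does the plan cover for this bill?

€34,829.25

Deductible not yet touched, so the first €4,500 of the bill goes to the deductible.
The remaining €46,439 (= €50,939 − €4,500) moves to coinsurance.
Coinsurance: €46,439 × 25% = €11,609.75.
Member responsibility before any cap: €4,500 + €11,609.75 = €16,109.75.
Year-to-date out-of-pocket becomes €0 + €16,109.75 = €16,109.75, still under the €20,200 maximum, so no cap applies.
The plan picks up €50,939 − €16,109.75 = €34,829.25.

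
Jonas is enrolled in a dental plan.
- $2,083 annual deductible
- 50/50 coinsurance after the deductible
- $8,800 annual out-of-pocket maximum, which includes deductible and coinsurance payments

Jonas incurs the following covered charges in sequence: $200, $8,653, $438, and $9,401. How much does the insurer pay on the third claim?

$219

Claim 1 — $200: entire amount goes to the deductible. Cost to patient: $200. OOP to date $200. Insurer: $200 − $200 = $0.
Claim 2 — $8,653: $1,883 to deductible, leaving $6,770; 50% of $6,770 = $3,385. Cost to patient: $5,268. OOP to date $5,468. Plan pays $8,653 − $5,268 = $3,385.
Claim 3 — $438: deductible already satisfied, so patient's share is 50% × $438 = $219. Cost to patient: $219. OOP to date $5,687. Insurer: $438 − $219 = $219.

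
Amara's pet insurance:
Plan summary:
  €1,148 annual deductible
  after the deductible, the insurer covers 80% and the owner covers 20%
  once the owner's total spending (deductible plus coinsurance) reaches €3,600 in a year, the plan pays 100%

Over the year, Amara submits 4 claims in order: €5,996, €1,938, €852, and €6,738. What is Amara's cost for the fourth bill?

€924.40

Claim 1 (€5,996): deductible takes €1,148, €4,848 remains; coinsurance €4,848 × 20% = €969.60. Owner pays €2,117.60; OOP now €2,117.60.
Claim 2 (€1,938): deductible met; 20% of €1,938 = €387.60. Owner owes €387.60 (running OOP €2,505.20).
Claim 3 (€852): deductible met; 20% of €852 = €170.40. Owner owes €170.40 (running OOP €2,675.60).
Claim 4 (€6,738): deductible already satisfied, so owner's share is 20% × €6,738 = €1,347.60. That would push OOP to €4,023.20, over the €3,600 cap, so owner pays €3,600 − €2,675.60 = €924.40.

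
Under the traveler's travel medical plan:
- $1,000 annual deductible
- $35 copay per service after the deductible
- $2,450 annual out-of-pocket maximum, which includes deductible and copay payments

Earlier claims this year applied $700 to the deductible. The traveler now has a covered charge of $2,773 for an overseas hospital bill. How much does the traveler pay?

Remaining deductible: $1,000 − $700 = $300.
The remaining $2,473 (= $2,773 − $300) moves to the copay.
Copay on this service: $35.
So the traveler owes $300 + $35 = $335 before any cap.
Cumulative spending $700 + $335 = $1,035 stays under the $2,450 maximum.

$335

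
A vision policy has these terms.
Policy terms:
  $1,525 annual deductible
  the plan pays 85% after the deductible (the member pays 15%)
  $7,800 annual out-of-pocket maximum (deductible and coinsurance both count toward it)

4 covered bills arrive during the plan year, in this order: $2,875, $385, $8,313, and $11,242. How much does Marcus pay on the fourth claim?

Claim 1 — $2,875: $1,525 to deductible, leaving $1,350; member's 15% is $202.50. Member pays $1,727.50; OOP now $1,727.50.
Claim 2 — $385: 15% coinsurance on $385 = $57.75. Member owes $57.75 (running OOP $1,785.25).
Claim 3 — $8,313: 15% coinsurance on $8,313 = $1,246.95. Cost to member: $1,246.95. OOP to date $3,032.20.
Claim 4 — $11,242: deductible already satisfied, so member's share is 15% × $11,242 = $1,686.30. Member owes $1,686.30 (running OOP $4,718.50).

$1,686.30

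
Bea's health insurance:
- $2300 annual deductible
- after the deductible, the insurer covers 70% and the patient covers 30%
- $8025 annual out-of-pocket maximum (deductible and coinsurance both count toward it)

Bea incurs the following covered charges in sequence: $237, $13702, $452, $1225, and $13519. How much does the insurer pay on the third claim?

$316.40

Claim 1 ($237): fully absorbed by the deductible. Patient owes $237 (running OOP $237). Insurer: $237 − $237 = $0.
Claim 2 ($13702): $2063 finishes the deductible; $11639 goes to coinsurance; 30% of $11639 = $3491.70. Cost to patient: $5554.70. OOP to date $5791.70. Plan pays $13702 − $5554.70 = $8147.30.
Claim 3 ($452): deductible met; 30% of $452 = $135.60. Cost to patient: $135.60. OOP to date $5927.30. Plan pays $452 − $135.60 = $316.40.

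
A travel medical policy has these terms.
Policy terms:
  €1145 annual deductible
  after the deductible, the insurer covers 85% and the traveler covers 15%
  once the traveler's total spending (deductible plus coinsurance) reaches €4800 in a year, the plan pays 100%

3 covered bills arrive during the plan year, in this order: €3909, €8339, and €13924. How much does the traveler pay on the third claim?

Bill 1, €3909: €1145 to deductible, leaving €2764; coinsurance €2764 × 15% = €414.60. Traveler pays €1559.60; OOP now €1559.60.
Bill 2, €8339: deductible already satisfied, so traveler's share is 15% × €8339 = €1250.85. Traveler pays €1250.85; OOP now €2810.45.
Bill 3, €13924: deductible met; 15% of €13924 = €2088.60. OOP would hit €4899.05 > €4800, so the cap limits the traveler to €4800 − €2810.45 = €1989.55.

€1989.55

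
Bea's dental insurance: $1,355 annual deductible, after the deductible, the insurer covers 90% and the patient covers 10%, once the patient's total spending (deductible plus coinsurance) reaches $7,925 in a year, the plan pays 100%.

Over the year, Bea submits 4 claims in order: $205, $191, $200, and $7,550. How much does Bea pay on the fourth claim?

$1,438.10

Claim 1 ($205): all of it applies to the deductible. Cost to patient: $205. OOP to date $205.
Claim 2 ($191): entire amount goes to the deductible. Patient pays $191; OOP now $396.
Claim 3 ($200): all of it applies to the deductible. Cost to patient: $200. OOP to date $596.
Claim 4 ($7,550): $759 finishes the deductible; $6,791 goes to coinsurance; 10% of $6,791 = $679.10. Patient owes $1,438.10 (running OOP $2,034.10).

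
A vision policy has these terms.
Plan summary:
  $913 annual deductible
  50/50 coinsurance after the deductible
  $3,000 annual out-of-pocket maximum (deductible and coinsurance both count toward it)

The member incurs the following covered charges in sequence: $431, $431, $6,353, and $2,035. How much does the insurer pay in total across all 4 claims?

$6,250

Claim 1 ($431): entire amount goes to the deductible. Member owes $431 (running OOP $431). Insurer: $431 − $431 = $0.
Claim 2 ($431): fully absorbed by the deductible. Member owes $431 (running OOP $862). Plan pays $431 − $431 = $0.
Claim 3 ($6,353): $51 finishes the deductible; $6,302 goes to coinsurance; coinsurance $6,302 × 50% = $3,151. Claim cost before the cap: $51 + $3,151 = $3,202. That would push OOP to $4,064, over the $3,000 cap, so member pays $3,000 − $862 = $2,138. Plan pays $6,353 − $2,138 = $4,215.
Claim 4 ($2,035): deductible already satisfied, so member's share is 50% × $2,035 = $1,017.50. That would push OOP to $4,017.50, over the $3,000 cap, so member pays $3,000 − $3,000 = $0. Plan pays $2,035 − $0 = $2,035.
Insurer total = bills − member's total = $9,250 − $3,000 = $6,250.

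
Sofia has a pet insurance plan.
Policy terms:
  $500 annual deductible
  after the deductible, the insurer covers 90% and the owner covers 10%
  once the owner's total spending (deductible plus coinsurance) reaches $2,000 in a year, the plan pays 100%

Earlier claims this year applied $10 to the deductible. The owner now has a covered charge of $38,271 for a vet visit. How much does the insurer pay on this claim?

Deductible still to meet: $500 − $10 = $490.
After the $490 deductible portion, $38,271 − $490 = $37,781 is subject to coinsurance.
Owner's 10% share of $37,781 is $3,778.10.
Owner responsibility before any cap: $490 + $3,778.10 = $4,268.10.
Year-to-date out-of-pocket would reach $10 + $4,268.10 = $4,278.10, above the $2,000 maximum, so the owner pays only $2,000 − $10 = $1,990.
The insurer covers the remainder: $38,271 − $1,990 = $36,281.

$36,281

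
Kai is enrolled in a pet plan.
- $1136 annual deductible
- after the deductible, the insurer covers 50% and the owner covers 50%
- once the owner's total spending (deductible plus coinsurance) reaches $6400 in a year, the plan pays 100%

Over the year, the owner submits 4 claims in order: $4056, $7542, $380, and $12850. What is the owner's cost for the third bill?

$33

Bill 1, $4056: deductible takes $1136, $2920 remains; owner's 50% is $1460. Owner owes $2596 (running OOP $2596).
Bill 2, $7542: deductible met; 50% of $7542 = $3771. Owner owes $3771 (running OOP $6367).
Bill 3, $380: deductible already satisfied, so owner's share is 50% × $380 = $190. OOP would hit $6557 > $6400, so the cap limits the owner to $6400 − $6367 = $33.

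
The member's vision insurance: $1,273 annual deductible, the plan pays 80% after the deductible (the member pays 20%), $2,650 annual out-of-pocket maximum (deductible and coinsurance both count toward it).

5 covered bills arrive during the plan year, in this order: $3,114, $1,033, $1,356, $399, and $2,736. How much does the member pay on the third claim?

Claim 1 ($3,114): deductible takes $1,273, $1,841 remains; coinsurance $1,841 × 20% = $368.20. Cost to member: $1,641.20. OOP to date $1,641.20.
Claim 2 ($1,033): deductible already satisfied, so member's share is 20% × $1,033 = $206.60. Member pays $206.60; OOP now $1,847.80.
Claim 3 ($1,356): 20% coinsurance on $1,356 = $271.20. Cost to member: $271.20. OOP to date $2,119.

$271.20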